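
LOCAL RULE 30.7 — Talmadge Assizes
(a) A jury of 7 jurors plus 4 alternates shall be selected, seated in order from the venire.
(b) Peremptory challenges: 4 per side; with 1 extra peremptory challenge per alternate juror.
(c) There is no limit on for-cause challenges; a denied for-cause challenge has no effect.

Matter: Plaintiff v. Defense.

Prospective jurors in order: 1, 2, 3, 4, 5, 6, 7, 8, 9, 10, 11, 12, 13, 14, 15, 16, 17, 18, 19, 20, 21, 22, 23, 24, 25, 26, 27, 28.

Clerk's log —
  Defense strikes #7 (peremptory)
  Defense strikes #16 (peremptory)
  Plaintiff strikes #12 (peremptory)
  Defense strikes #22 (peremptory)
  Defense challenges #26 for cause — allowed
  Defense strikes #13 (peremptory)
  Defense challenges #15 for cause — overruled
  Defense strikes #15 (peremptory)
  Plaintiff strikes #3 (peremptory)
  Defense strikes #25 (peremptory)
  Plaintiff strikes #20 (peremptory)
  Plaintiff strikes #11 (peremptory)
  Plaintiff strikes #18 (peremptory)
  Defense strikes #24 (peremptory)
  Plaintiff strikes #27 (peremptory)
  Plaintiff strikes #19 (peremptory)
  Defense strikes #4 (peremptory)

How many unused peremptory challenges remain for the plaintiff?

Plaintiff allotment: 4 base + 1 × 4 alternates = 8.
Plaintiff peremptories used: #12, #3, #20, #11, #18, #27, #19 — 7.
Remaining: 8 − 7 = 1.

1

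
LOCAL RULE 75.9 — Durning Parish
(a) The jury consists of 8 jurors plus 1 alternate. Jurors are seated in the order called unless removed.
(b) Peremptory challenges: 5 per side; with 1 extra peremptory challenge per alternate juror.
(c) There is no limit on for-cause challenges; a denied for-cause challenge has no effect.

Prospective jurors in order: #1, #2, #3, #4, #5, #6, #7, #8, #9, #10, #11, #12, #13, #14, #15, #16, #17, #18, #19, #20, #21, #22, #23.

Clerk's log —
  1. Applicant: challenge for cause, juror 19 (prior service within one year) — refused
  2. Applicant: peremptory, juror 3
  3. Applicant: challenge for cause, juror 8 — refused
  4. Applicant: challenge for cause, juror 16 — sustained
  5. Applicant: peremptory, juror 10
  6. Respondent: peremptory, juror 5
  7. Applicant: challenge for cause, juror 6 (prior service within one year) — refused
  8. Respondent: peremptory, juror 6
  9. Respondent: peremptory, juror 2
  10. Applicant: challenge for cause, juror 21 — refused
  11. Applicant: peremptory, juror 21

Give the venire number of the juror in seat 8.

Removed: #2, #3, #5, #6, #10, #16, #21. (#8, #19 stay — for-cause denied.)
Filling seats in venire order through position 8: #1, #4, #7, #8, #9, #11, #12, #13.
So seat 8 is #13.

13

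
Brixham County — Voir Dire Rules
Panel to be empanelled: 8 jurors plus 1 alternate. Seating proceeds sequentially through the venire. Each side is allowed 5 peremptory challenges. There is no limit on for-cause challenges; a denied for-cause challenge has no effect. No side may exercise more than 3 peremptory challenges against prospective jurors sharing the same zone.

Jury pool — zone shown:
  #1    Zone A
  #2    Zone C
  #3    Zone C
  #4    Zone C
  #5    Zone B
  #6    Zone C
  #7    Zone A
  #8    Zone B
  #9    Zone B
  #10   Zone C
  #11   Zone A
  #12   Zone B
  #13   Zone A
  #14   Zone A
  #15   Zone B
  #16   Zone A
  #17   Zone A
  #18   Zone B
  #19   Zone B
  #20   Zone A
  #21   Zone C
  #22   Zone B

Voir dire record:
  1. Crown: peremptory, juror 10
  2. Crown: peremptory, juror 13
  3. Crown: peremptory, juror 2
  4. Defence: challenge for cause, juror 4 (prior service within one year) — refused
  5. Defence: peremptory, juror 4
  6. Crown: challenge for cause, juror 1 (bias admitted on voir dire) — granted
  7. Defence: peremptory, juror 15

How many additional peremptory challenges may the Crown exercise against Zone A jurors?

Crown peremptories so far: #10, #13, #2 — 3 of 5 used, 2 left overall.
Against Zone A: #13 — 1 used; per-zone cap 3 leaves 2.
Binding limit: min(2, 2) = 2.

2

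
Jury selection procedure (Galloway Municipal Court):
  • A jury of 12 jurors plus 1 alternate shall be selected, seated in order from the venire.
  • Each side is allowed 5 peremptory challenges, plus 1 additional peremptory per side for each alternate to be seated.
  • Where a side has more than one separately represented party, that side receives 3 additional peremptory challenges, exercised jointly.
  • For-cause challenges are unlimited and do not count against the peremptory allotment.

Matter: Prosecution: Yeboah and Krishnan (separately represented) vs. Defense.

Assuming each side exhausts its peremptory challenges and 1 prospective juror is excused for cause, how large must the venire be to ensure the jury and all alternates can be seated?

29

Seats to fill: 12 + 1 alternates = 13.
Peremptories — Prosecution: 5 + 1×1 + 3 = 9; Defense: 5 + 1×1 = 6; total 15.
For-cause removals: 1.
Minimum venire: 13 + 15 + 1 = 29.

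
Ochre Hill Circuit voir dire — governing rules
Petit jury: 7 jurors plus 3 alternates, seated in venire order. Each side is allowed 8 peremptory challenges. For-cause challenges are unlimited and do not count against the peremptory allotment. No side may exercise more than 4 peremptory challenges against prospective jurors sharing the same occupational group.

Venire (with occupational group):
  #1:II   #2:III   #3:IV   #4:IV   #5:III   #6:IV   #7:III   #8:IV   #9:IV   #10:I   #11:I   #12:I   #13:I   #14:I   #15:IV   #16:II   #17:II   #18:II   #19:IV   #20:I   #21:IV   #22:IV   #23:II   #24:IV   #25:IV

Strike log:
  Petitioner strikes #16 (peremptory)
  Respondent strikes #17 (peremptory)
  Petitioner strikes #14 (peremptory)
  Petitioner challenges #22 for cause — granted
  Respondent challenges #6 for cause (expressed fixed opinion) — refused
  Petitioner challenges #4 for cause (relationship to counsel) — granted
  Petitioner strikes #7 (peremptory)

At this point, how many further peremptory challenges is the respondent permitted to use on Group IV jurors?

4

Respondent peremptories so far: #17 — 1 of 8 used, 7 left overall.
Against Group IV: none yet — per-group cap 4 leaves 4.
Binding limit: min(7, 4) = 4.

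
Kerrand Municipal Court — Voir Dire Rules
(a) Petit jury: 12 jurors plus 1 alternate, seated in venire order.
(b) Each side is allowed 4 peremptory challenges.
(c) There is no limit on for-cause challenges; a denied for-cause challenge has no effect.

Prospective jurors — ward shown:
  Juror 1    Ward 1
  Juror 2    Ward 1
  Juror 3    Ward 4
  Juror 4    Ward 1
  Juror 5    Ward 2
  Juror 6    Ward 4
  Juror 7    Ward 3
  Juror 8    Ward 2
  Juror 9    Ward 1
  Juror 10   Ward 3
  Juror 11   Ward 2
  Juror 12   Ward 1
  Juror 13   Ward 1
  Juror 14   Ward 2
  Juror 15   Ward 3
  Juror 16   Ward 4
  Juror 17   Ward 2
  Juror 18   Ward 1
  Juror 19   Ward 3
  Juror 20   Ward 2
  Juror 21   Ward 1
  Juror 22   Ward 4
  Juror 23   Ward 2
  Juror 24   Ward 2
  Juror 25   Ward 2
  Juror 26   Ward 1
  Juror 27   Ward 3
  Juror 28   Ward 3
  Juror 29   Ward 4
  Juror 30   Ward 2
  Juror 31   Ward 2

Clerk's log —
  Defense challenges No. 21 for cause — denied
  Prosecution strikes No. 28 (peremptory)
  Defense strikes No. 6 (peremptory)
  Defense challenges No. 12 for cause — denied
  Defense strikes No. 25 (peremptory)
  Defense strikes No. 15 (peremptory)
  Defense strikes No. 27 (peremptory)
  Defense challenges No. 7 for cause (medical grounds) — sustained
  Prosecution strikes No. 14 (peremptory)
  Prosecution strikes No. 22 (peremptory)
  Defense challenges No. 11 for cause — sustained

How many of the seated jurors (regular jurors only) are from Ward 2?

3

Removed: #6, #7, #11, #14, #15, #22, #25, #27, #28.
Seated jurors 1–12: #1, #2, #3, #4, #5, #8, #9, #10, #12, #13, #16, #17 (alternates #18 not counted).
Of those, in Ward 2: #5, #8, #17 → 3.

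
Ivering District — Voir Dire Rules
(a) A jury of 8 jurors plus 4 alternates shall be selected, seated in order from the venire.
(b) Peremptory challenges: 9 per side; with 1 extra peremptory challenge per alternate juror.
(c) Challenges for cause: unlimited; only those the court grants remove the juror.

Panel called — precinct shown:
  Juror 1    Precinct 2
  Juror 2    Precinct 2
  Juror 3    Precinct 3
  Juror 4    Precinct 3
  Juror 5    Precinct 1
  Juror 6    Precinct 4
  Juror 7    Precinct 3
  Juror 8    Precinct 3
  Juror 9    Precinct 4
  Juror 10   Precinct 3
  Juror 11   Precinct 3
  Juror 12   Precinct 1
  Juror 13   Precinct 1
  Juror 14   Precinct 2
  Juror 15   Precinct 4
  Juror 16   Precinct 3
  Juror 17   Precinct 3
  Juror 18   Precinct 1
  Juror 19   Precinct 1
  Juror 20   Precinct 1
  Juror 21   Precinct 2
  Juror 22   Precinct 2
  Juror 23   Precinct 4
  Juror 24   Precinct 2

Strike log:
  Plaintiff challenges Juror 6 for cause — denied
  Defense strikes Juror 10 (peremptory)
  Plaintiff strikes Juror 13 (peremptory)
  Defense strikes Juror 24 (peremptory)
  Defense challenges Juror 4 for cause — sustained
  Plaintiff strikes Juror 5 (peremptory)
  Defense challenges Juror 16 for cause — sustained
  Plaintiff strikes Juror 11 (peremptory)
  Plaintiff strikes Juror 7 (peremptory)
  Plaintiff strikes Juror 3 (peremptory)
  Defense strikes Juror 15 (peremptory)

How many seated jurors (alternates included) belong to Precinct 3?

2

Removed: #3, #4, #5, #7, #10, #11, #13, #15, #16, #24.
Seated (12 incl. alternates): #1, #2, #6, #8, #9, #12, #14, #17, #18, #19, #20, #21.
Of those, in Precinct 3: #8, #17 → 2.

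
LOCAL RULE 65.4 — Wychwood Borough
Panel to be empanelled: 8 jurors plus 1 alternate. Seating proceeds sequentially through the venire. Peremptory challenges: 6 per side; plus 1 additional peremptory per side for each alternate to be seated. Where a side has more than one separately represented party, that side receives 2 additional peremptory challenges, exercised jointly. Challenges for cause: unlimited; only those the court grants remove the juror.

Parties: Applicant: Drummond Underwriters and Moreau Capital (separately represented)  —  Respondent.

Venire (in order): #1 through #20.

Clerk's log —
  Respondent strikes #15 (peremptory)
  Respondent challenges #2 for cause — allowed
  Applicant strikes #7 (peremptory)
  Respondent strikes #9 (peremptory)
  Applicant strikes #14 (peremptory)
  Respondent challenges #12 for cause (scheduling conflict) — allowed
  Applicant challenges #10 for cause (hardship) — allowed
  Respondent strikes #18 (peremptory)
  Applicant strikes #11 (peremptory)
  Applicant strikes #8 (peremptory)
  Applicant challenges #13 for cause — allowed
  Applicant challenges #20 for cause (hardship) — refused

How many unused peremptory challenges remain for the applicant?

5

Applicant allotment: 6 base + 1 × 1 alternate + 2 multi-party = 9.
Applicant peremptories used: #7, #14, #11, #8 — 4 (for-cause on #10, #13, #20 don't count).
Remaining: 9 − 4 = 5.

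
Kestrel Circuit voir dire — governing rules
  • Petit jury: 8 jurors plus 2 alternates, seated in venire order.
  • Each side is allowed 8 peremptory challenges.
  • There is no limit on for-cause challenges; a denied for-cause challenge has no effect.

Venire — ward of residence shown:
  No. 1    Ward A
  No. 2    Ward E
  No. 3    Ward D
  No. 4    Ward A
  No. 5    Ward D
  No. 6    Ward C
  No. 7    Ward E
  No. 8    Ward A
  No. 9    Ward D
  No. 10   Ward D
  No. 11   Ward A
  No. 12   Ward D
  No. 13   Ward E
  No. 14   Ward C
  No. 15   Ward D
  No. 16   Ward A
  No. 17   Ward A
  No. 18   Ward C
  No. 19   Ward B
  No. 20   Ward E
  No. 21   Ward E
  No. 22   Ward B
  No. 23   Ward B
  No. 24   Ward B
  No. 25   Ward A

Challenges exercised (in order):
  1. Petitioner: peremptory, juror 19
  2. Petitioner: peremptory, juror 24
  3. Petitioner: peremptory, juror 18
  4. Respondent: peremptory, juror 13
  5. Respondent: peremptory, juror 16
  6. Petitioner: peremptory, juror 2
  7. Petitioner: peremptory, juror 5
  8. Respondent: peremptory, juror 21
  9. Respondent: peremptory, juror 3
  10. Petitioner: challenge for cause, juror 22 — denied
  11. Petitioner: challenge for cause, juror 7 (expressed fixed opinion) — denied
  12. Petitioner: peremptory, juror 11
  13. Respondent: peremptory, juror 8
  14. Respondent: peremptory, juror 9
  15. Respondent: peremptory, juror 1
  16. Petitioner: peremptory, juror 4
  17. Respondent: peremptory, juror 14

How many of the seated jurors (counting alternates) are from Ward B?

2

Removed: #1, #2, #3, #4, #5, #8, #9, #11, #13, #14, #16, #18, #19, #21, #24.
Seated (10 incl. alternates): #6, #7, #10, #12, #15, #17, #20, #22, #23, #25.
Of those, in Ward B: #22, #23 → 2.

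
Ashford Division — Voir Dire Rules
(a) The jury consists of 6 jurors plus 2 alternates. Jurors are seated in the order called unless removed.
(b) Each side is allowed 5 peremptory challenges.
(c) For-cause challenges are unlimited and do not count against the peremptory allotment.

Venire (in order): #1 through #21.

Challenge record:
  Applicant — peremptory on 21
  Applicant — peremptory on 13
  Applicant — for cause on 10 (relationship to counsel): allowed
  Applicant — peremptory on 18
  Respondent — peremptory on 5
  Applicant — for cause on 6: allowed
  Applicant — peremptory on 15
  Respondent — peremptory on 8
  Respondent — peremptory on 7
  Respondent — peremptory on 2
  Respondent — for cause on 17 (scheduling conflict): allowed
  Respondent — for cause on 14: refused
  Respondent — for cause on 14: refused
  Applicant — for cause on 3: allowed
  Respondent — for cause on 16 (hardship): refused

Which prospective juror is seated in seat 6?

Removed: #2, #3, #5, #6, #7, #8, #10, #13, #15, #17, #18, #21. (#14, #16 stay — for-cause denied.)
Filling seats in venire order through position 6: #1, #4, #9, #11, #12, #14.
So seat 6 is #14.

14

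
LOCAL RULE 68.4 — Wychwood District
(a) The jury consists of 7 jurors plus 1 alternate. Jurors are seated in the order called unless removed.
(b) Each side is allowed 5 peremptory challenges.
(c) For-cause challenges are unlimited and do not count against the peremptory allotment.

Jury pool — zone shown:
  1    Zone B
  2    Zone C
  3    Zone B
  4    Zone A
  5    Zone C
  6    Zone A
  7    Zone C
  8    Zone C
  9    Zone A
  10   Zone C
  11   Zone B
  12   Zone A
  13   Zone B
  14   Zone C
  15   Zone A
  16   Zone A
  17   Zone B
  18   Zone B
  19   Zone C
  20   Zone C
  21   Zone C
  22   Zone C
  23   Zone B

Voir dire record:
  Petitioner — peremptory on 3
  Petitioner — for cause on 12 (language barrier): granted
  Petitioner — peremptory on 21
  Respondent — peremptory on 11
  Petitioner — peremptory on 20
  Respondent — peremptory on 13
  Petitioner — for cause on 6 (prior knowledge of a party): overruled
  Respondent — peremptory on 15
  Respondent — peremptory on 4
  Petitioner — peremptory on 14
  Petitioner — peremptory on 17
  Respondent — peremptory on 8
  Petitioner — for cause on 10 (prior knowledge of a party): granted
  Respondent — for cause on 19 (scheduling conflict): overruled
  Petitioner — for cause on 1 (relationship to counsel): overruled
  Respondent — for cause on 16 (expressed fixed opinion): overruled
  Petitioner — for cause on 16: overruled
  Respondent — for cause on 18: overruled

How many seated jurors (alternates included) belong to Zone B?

2

Removed: #3, #4, #8, #10, #11, #12, #13, #14, #15, #17, #20, #21.
Seated (8 incl. alternates): #1, #2, #5, #6, #7, #9, #16, #18.
Of those, in Zone B: #1, #18 → 2.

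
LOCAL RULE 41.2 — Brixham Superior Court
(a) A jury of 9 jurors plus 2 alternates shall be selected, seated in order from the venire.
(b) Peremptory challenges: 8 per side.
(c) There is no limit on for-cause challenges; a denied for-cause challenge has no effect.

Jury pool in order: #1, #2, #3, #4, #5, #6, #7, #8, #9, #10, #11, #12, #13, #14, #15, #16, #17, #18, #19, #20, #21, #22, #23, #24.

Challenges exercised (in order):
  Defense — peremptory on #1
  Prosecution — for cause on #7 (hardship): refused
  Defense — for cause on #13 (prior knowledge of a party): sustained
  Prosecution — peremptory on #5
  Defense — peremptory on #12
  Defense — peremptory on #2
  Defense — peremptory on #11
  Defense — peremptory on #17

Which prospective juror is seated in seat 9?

15

Removed: #1, #2, #5, #11, #12, #13, #17. (#7 stays — for-cause denied.)
Filling seats in venire order through position 9: #3, #4, #6, #7, #8, #9, #10, #14, #15.
So seat 9 is #15.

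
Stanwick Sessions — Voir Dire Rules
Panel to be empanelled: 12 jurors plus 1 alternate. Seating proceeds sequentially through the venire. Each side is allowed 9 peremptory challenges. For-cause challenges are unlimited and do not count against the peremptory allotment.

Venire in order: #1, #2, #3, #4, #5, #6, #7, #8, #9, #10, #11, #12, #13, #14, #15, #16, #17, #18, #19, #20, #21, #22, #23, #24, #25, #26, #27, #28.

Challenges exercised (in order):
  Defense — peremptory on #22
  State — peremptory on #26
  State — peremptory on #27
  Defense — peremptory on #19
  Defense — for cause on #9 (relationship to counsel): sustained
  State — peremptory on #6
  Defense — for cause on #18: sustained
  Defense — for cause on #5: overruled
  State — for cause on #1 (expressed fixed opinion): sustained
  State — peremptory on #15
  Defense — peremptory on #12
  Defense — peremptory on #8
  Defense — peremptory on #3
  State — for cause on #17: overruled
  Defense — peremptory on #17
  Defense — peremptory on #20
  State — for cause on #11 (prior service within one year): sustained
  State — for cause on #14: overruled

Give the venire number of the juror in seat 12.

Removed: #1, #3, #6, #8, #9, #11, #12, #15, #17, #18, #19, #20, #22, #26, #27. (#5, #14 stay — for-cause denied.)
Seating in order: seats 1–12 → #2, #4, #5, #7, #10, #13, #14, #16, #21, #23, #24, #25; alternates → #28.
So seat 12 is #25.

25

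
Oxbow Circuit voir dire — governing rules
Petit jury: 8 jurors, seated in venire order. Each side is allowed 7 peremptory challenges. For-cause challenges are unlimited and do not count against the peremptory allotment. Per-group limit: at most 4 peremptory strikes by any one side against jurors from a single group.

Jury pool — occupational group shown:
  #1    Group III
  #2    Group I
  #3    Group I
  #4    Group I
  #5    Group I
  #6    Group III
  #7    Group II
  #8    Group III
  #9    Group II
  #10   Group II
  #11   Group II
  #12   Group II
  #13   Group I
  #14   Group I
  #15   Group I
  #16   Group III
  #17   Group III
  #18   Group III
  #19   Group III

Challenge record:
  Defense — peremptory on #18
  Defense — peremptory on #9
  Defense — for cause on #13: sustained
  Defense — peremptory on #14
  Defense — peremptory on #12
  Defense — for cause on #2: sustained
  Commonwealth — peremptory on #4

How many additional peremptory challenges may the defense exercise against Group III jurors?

3

Defense peremptories so far: #18, #9, #14, #12 — 4 of 7 used, 3 left overall.
Against Group III: #18 — 1 used; per-group cap 4 leaves 3.
Binding limit: min(3, 3) = 3.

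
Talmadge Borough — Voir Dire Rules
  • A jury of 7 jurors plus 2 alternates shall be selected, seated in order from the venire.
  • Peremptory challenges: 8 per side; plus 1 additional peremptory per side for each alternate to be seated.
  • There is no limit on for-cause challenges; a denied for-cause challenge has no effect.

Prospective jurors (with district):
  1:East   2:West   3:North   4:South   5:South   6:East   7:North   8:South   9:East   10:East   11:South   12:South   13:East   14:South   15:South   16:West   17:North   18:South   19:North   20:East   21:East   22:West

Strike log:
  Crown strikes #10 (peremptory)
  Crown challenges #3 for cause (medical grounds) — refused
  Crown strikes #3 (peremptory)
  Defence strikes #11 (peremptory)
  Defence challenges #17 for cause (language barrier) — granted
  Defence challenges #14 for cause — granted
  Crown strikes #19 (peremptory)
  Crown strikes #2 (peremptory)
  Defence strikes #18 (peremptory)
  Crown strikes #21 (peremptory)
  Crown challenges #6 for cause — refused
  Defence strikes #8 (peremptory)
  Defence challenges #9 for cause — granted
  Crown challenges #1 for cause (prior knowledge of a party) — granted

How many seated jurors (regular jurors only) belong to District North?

Removed: #1, #2, #3, #8, #9, #10, #11, #14, #17, #18, #19, #21.
Seated jurors 1–7: #4, #5, #6, #7, #12, #13, #15 (alternates #16, #20 not counted).
Of those, in District North: #7 → 1.

1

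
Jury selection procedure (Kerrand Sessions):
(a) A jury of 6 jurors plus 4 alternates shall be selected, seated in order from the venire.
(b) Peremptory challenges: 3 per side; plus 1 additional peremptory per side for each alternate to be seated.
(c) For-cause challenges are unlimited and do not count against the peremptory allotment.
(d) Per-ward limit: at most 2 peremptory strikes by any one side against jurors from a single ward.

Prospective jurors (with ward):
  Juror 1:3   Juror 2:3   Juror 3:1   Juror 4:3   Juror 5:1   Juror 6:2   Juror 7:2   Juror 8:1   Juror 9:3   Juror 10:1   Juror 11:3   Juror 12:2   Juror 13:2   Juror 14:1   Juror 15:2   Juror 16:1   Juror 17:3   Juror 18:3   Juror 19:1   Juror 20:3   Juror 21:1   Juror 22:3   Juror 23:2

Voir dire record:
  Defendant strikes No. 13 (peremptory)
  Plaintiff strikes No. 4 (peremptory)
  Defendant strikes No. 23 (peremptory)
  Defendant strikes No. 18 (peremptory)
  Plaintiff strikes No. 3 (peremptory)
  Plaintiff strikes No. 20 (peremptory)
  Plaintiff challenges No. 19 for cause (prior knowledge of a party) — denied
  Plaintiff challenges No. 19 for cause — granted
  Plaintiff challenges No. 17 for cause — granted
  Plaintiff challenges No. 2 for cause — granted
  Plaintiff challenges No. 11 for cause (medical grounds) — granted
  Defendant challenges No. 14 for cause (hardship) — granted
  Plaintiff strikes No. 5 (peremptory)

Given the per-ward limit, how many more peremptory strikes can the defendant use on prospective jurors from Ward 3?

1

Defendant peremptories so far: #13, #23, #18 — 3 of 7 used, 4 left overall.
Against Ward 3: #18 — 1 used; per-ward cap 2 leaves 1.
Binding limit: min(4, 1) = 1.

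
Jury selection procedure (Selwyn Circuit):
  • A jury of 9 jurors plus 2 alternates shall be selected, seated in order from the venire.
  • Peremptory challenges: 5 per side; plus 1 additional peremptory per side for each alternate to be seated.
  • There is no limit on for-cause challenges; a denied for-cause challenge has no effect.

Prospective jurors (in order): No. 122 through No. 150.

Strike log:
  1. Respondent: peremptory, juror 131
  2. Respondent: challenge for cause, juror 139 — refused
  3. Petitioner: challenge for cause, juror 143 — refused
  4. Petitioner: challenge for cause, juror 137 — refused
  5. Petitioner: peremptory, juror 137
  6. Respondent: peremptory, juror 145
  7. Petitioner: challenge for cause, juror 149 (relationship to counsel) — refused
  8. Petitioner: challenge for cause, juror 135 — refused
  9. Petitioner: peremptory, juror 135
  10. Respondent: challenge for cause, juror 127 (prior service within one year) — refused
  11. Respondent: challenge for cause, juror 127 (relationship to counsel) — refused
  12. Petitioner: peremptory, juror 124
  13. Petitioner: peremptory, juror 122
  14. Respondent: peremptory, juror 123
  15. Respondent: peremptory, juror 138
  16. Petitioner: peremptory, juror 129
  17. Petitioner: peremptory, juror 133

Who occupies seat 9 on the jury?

139

Removed: #122, #123, #124, #129, #131, #133, #135, #137, #138, #145. (#127, #139, #143, #149 stay — for-cause denied.)
Filling seats in venire order through position 9: #125, #126, #127, #128, #130, #132, #134, #136, #139.
So seat 9 is #139.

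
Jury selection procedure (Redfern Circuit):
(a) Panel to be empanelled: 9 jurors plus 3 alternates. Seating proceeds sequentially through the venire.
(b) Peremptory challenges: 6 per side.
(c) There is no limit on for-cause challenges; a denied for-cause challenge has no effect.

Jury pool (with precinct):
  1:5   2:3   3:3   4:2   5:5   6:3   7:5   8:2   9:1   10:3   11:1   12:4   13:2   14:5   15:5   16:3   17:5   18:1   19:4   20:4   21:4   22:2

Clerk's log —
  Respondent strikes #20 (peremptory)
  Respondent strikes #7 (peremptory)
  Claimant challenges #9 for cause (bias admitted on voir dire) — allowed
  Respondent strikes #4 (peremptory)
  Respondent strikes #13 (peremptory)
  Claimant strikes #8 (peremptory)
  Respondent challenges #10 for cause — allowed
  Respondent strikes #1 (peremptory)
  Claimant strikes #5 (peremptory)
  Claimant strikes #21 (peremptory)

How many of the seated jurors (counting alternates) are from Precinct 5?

3

Removed: #1, #4, #5, #7, #8, #9, #10, #13, #20, #21.
Seated (12 incl. alternates): #2, #3, #6, #11, #12, #14, #15, #16, #17, #18, #19, #22.
Of those, in Precinct 5: #14, #15, #17 → 3.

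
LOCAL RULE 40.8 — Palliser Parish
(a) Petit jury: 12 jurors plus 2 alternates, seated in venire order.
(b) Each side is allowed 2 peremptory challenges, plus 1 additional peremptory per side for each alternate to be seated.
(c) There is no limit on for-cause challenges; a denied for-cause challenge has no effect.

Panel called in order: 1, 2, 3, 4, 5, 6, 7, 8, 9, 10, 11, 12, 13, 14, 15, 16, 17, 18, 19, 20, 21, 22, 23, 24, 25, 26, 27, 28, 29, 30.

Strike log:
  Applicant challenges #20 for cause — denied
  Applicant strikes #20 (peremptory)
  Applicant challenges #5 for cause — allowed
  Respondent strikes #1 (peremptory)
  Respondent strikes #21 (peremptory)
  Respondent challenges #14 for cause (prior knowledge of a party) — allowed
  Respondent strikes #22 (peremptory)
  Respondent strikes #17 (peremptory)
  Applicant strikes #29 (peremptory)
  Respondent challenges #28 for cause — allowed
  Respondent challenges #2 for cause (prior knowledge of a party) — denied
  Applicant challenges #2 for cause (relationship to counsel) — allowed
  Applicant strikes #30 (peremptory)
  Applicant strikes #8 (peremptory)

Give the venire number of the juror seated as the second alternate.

23

Removed: #1, #2, #5, #8, #14, #17, #20, #21, #22, #28, #29, #30.
Filling seats in venire order through position 14: #3, #4, #6, #7, #9, #10, #11, #12, #13, #15, #16, #18, #19, #23.
So alternate 2 is #23.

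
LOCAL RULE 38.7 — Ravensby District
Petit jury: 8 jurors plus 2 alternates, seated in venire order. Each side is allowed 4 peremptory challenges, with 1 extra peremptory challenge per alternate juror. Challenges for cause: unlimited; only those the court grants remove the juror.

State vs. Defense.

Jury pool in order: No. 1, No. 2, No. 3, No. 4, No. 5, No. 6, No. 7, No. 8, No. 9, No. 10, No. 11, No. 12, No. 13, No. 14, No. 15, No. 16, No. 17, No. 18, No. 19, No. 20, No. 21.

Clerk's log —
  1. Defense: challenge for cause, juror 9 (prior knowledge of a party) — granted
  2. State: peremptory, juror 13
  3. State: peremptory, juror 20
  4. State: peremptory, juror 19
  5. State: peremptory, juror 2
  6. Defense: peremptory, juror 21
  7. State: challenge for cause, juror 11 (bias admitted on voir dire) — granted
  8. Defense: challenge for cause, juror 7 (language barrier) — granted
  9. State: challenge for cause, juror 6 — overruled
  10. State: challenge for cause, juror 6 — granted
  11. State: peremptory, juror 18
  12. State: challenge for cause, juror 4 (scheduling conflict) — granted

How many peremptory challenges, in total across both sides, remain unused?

State allotment: 4 base + 1 × 2 alternates = 6. Defense allotment: 4 base + 1 × 2 alternates = 6.
State peremptories used: #13, #20, #19, #2, #18 — 5 (for-cause on #11, #6, #6, #4 don't count).
Defense peremptories used: #21 — 1 (for-cause on #9, #7 don't count).
Remaining: (6 − 5) + (6 − 1) = 6.

6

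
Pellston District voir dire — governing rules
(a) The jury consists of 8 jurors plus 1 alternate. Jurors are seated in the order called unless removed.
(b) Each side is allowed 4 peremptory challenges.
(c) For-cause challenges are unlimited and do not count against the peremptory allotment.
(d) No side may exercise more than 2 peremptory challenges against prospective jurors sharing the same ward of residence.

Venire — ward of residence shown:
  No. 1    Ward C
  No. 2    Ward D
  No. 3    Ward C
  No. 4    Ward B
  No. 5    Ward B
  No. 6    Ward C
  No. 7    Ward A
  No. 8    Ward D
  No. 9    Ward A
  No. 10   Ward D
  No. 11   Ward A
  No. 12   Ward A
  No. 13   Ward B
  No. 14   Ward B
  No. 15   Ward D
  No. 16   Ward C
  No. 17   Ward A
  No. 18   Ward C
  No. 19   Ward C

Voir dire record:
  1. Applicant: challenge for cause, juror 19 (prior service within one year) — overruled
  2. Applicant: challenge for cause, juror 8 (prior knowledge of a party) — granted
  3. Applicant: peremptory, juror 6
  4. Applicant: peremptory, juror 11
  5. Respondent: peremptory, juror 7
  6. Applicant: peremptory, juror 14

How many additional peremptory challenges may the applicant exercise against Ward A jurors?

Applicant peremptories so far: #6, #11, #14 — 3 of 4 used, 1 left overall.
Against Ward A: #11 — 1 used; per-ward cap 2 leaves 1.
Binding limit: min(1, 1) = 1.

1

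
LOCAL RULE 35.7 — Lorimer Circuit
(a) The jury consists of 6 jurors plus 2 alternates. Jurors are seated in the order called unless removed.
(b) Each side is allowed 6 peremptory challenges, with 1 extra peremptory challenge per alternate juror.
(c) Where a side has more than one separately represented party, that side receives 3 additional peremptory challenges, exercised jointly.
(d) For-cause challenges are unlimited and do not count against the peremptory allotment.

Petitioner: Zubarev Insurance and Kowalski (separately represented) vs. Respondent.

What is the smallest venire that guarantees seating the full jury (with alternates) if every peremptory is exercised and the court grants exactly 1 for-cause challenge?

Seats to fill: 6 + 2 alternates = 8.
Peremptories — Petitioner: 6 + 1×2 + 3 = 11; Respondent: 6 + 1×2 = 8; total 19.
For-cause removals: 1.
Minimum venire: 8 + 19 + 1 = 28.

28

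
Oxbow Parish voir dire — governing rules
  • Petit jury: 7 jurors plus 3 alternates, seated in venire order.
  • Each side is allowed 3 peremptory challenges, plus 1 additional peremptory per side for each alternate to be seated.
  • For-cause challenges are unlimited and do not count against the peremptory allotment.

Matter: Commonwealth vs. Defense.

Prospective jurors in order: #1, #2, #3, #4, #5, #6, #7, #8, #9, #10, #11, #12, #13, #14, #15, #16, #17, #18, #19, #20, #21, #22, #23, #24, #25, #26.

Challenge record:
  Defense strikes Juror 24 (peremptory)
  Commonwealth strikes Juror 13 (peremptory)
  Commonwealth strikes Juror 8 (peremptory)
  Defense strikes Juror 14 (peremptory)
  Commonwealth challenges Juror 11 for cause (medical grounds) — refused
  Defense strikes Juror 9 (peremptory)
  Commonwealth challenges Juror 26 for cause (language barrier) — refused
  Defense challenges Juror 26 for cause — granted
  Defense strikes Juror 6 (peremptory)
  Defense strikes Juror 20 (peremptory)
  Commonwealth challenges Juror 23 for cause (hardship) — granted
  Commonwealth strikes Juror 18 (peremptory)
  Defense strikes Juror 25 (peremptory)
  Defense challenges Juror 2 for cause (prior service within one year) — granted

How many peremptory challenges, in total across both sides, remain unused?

Commonwealth allotment: 3 base + 1 × 3 alternates = 6. Defense allotment: 3 base + 1 × 3 alternates = 6.
Commonwealth peremptories used: #13, #8, #18 — 3 (for-cause on #11, #26, #23 don't count).
Defense peremptories used: #24, #14, #9, #6, #20, #25 — 6 (for-cause on #26, #2 don't count).
Remaining: (6 − 3) + (6 − 6) = 3.

3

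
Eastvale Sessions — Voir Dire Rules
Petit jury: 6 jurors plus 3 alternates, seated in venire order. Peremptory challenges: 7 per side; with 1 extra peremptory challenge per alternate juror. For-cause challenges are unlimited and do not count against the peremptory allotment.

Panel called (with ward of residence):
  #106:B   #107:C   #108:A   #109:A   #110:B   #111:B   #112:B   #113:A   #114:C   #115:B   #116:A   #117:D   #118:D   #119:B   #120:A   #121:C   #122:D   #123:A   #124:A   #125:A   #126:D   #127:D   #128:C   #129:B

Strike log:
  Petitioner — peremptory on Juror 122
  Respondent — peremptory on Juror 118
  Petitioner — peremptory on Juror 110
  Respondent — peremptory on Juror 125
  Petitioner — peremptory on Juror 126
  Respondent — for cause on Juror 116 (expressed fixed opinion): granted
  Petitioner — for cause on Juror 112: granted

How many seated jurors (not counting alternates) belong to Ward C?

Removed: #110, #112, #116, #118, #122, #125, #126.
Seated jurors 1–6: #106, #107, #108, #109, #111, #113 (alternates #114, #115, #117 not counted).
Of those, in Ward C: #107 → 1.

1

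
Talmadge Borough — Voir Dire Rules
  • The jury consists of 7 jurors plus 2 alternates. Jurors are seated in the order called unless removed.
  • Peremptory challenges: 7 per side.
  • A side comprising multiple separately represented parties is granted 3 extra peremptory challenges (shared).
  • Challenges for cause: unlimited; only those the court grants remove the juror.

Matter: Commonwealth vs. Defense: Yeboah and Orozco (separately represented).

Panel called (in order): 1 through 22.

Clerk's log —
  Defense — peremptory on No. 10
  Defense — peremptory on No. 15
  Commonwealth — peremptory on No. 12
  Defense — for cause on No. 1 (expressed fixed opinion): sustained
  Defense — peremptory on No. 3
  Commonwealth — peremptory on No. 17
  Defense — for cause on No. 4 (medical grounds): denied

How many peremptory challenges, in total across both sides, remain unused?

Commonwealth allotment: 7. Defense allotment: 7 base + 3 multi-party = 10.
Commonwealth peremptories used: #12, #17 — 2.
Defense peremptories used: #10, #15, #3 — 3 (for-cause on #1, #4 don't count).
Remaining: (7 − 2) + (10 − 3) = 12.

12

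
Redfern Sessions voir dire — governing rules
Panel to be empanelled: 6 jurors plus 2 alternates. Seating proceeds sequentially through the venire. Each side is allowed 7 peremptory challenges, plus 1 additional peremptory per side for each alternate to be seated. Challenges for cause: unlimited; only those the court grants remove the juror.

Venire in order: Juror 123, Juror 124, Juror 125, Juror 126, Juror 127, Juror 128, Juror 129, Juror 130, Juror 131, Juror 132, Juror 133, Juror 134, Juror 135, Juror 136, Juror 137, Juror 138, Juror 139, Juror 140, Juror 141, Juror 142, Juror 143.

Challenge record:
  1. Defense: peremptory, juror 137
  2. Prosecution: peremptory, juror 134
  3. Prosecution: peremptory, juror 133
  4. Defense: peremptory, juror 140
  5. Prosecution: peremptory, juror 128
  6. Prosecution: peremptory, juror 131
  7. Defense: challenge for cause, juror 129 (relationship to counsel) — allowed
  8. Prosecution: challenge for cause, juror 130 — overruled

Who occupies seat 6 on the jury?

130

Removed: #128, #129, #131, #133, #134, #137, #140. (#130 stays — for-cause denied.)
Seating in order: seats 1–6 → #123, #124, #125, #126, #127, #130; alternates → #132, #135.
So seat 6 is #130.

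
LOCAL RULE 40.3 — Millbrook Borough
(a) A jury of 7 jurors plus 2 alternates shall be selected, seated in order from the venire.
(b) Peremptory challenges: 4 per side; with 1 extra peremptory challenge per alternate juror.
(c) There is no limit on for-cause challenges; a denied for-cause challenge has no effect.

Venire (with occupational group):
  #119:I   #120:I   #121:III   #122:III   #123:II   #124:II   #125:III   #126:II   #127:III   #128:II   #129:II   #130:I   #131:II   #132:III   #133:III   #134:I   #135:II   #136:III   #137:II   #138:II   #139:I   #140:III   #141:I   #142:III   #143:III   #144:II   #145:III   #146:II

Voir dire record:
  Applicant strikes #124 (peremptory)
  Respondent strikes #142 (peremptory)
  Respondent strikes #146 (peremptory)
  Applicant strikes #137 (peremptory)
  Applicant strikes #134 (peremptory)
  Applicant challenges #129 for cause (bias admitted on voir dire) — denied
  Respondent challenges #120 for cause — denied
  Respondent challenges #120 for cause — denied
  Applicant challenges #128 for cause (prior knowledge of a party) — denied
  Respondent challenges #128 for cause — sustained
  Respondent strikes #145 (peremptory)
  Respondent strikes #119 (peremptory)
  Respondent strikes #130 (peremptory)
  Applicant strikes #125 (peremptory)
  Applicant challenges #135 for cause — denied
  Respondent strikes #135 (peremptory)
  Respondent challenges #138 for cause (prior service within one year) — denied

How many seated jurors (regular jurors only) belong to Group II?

3

Removed: #119, #124, #125, #128, #130, #134, #135, #137, #142, #145, #146.
Seated jurors 1–7: #120, #121, #122, #123, #126, #127, #129 (alternates #131, #132 not counted).
Of those, in Group II: #123, #126, #129 → 3.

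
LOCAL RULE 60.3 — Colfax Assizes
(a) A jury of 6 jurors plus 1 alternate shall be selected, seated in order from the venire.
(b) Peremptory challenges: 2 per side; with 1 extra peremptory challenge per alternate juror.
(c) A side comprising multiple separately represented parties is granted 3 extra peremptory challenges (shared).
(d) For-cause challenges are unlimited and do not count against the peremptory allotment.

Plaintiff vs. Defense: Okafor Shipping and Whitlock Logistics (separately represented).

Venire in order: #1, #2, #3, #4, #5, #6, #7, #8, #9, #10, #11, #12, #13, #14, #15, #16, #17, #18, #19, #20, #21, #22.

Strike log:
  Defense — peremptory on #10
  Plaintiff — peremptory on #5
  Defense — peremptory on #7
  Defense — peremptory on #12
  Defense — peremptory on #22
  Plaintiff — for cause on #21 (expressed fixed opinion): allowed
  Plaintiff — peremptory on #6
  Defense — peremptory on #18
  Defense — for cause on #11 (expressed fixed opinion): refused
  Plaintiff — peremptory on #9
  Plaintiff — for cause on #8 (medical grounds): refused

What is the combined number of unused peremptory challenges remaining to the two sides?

Plaintiff allotment: 2 base + 1 × 1 alternate = 3. Defense allotment: 2 base + 1 × 1 alternate + 3 multi-party = 6.
Plaintiff peremptories used: #5, #6, #9 — 3 (for-cause on #21, #8 don't count).
Defense peremptories used: #10, #7, #12, #22, #18 — 5 (the for-cause on #11 doesn't count).
Remaining: (3 − 3) + (6 − 5) = 1.

1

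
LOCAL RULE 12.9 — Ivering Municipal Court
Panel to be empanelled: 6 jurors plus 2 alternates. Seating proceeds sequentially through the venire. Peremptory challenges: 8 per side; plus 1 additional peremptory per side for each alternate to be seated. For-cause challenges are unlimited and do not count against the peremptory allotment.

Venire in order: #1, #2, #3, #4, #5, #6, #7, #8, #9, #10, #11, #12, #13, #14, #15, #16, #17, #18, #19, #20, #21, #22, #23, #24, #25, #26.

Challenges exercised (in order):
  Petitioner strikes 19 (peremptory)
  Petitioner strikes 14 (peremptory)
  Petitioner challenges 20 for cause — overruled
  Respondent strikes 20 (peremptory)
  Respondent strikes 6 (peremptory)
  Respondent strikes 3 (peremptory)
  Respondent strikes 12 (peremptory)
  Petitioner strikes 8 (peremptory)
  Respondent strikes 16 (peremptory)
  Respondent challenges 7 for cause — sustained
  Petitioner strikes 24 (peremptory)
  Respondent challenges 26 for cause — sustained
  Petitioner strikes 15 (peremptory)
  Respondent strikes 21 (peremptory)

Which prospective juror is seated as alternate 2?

13

Removed: #3, #6, #7, #8, #12, #14, #15, #16, #19, #20, #21, #24, #26.
Seating in order: seats 1–6 → #1, #2, #4, #5, #9, #10; alternates → #11, #13.
So alternate 2 is #13.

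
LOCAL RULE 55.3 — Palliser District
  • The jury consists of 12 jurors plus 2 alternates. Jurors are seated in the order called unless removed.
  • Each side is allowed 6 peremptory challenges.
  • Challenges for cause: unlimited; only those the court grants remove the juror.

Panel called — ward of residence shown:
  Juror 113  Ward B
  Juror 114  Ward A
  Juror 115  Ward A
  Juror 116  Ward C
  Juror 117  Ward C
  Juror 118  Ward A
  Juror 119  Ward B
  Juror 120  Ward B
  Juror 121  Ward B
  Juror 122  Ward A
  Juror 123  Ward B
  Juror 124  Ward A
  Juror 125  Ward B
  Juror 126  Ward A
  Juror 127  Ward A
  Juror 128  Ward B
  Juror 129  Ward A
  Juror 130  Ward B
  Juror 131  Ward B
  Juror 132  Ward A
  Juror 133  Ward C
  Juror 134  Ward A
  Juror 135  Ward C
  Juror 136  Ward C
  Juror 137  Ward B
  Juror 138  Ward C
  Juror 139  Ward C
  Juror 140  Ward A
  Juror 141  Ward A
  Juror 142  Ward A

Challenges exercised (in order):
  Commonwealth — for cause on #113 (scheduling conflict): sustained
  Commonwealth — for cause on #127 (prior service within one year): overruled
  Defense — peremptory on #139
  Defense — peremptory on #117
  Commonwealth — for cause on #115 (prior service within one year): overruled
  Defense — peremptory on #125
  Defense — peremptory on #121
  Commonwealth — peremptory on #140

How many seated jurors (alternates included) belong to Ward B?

Removed: #113, #117, #121, #125, #139, #140.
Seated (14 incl. alternates): #114, #115, #116, #118, #119, #120, #122, #123, #124, #126, #127, #128, #129, #130.
Of those, in Ward B: #119, #120, #123, #128, #130 → 5.

5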